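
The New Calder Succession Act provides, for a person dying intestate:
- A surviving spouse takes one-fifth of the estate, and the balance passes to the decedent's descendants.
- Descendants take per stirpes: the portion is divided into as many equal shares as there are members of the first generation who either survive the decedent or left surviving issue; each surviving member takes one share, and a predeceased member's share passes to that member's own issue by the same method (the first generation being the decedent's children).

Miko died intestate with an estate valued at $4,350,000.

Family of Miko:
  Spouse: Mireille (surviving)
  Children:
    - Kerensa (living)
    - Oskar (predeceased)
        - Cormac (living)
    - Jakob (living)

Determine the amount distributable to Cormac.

Cormac receives $1,160,000.

Mireille takes one-fifth of $4,350,000 = $870,000. The remaining $3,480,000 passes to the descendants.
The descendants' portion ($3,480,000) is divided into 3 shares of $1,160,000: Kerensa and Jakob each take $1,160,000; Oskar's $1,160,000 share passes to Oskar's issue.
Oskar's share ($1,160,000) passes entirely to Cormac.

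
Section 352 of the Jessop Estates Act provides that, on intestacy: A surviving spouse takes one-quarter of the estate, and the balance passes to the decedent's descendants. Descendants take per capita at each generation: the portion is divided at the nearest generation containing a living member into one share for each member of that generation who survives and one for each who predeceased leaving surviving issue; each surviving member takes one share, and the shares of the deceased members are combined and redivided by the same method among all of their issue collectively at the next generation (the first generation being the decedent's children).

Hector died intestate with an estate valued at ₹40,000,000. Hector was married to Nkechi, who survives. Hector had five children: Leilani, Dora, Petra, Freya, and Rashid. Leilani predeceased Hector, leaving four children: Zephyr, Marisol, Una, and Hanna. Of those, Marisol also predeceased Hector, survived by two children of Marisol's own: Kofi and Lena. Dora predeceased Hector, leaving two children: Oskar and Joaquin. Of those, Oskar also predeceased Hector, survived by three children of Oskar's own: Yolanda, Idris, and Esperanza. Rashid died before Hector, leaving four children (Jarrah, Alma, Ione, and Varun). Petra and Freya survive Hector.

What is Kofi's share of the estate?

Nkechi takes one-quarter of ₹40,000,000 = ₹10,000,000. The remaining ₹30,000,000 passes to the descendants.
The descendants' portion (₹30,000,000) is divided at the children's generation into 5 shares of ₹6,000,000. Petra and Freya each take ₹6,000,000. The 3 shares of the deceased (Leilani, Dora, and Rashid) are combined into a pool of ₹18,000,000.
That pool (₹18,000,000) is divided at the grandchildren's generation into 10 shares of ₹1,800,000. Zephyr, Una, Hanna, Joaquin, Jarrah, Alma, Ione, and Varun each take ₹1,800,000. The 2 shares of the deceased (Marisol and Oskar) are combined into a pool of ₹3,600,000.
That pool (₹3,600,000) is divided at the great-grandchildren's generation equally among Kofi, Lena, Yolanda, Idris, and Esperanza: ₹720,000 each.

Kofi receives ₹720,000.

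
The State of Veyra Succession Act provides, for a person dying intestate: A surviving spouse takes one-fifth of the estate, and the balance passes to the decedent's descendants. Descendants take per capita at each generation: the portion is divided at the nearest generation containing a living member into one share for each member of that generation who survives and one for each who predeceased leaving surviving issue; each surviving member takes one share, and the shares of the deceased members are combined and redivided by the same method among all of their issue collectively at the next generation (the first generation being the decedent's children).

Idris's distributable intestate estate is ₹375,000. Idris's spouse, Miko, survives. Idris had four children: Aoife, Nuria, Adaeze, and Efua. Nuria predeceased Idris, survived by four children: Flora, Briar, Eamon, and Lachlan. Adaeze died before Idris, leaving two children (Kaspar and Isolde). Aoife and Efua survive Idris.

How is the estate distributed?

Miko takes one-fifth of ₹375,000 = ₹75,000. The remaining ₹300,000 passes to the descendants.
The descendants' portion (₹300,000) is divided at the children's generation into 4 shares of ₹75,000. Aoife and Efua each take ₹75,000. The 2 shares of the deceased (Nuria and Adaeze) are combined into a pool of ₹150,000.
That pool (₹150,000) is divided at the grandchildren's generation equally among Flora, Briar, Eamon, Lachlan, Kaspar, and Isolde: ₹25,000 each.

Miko: ₹75,000; Aoife: ₹75,000; Flora: ₹25,000; Briar: ₹25,000; Eamon: ₹25,000; Lachlan: ₹25,000; Kaspar: ₹25,000; Isolde: ₹25,000; Efua: ₹75,000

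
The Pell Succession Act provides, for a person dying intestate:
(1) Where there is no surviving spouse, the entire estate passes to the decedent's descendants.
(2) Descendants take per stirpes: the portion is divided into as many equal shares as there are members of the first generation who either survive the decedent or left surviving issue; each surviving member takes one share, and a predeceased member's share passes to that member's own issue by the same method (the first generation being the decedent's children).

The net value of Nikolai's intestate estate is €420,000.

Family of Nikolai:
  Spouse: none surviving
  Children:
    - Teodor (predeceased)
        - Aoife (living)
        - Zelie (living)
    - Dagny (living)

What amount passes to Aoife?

Aoife receives €105,000.

The entire €420,000 passes to the descendants.
That amount (€420,000) is divided into 2 shares of €210,000: Dagny takes €210,000; Teodor's €210,000 share passes to Teodor's issue.
Teodor's share (€210,000) is divided into 2 shares of €105,000: Aoife and Zelie each take €105,000.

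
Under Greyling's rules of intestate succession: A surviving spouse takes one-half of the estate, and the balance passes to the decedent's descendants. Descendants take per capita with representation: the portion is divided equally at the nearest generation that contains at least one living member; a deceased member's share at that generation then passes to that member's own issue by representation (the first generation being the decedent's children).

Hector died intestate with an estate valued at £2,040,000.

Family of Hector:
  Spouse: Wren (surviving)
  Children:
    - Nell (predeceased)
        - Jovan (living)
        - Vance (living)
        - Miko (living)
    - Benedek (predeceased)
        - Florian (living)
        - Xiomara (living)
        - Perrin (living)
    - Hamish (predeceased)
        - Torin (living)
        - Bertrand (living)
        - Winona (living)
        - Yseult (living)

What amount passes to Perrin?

Wren takes one-half of £2,040,000 = £1,020,000. The remaining £1,020,000 passes to the descendants.
No child survives, so the initial division is made at the grandchildren's generation.
The descendants' portion (£1,020,000) is divided into 10 shares of £102,000: Jovan, Vance, Miko, Florian, Xiomara, Perrin, Torin, Bertrand, Winona, and Yseult each take £102,000.

Perrin receives £102,000.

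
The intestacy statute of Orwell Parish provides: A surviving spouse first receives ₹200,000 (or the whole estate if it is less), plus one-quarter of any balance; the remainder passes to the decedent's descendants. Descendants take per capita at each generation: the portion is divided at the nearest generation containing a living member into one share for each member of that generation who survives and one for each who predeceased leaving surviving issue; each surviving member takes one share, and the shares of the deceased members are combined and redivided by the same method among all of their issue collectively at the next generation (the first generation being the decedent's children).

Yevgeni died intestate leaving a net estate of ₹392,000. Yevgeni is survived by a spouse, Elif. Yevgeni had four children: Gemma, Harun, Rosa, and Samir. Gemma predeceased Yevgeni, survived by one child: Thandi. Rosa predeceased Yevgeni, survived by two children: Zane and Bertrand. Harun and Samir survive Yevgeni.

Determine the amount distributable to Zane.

Zane receives ₹24,000.

Elif first takes ₹200,000, leaving a balance of ₹192,000. Elif then takes one-quarter of the balance (₹48,000), for a total of ₹248,000. The remaining ₹144,000 passes to the descendants.
The descendants' portion (₹144,000) is divided at the children's generation into 4 shares of ₹36,000. Harun and Samir each take ₹36,000. The 2 shares of the deceased (Gemma and Rosa) are combined into a pool of ₹72,000.
That pool (₹72,000) is divided at the grandchildren's generation equally among Thandi, Zane, and Bertrand: ₹24,000 each.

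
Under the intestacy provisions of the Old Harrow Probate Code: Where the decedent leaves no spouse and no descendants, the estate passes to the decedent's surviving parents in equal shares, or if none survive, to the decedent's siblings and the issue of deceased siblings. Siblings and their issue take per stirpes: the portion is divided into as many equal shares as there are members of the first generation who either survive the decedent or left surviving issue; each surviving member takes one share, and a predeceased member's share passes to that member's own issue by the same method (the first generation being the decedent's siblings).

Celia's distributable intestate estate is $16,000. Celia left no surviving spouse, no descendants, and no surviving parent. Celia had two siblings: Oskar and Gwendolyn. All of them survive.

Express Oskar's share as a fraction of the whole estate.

Oskar receives 1/2 of the estate.

The entire $16,000 passes to the siblings and their issue.
That amount ($16,000) is divided into 2 shares of $8,000: Oskar and Gwendolyn each take $8,000.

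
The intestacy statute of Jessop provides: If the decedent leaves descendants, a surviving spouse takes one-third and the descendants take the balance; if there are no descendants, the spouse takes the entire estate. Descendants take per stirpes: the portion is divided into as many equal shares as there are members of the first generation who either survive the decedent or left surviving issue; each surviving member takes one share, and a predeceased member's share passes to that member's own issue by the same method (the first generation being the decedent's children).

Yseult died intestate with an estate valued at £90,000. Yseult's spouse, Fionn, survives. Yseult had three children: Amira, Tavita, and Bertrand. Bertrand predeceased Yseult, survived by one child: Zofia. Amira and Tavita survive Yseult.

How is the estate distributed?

Fionn: £30,000; Amira: £20,000; Tavita: £20,000; Zofia: £20,000

Fionn takes one-third of £90,000 = £30,000. The remaining £60,000 passes to the descendants.
The descendants' portion (£60,000) is divided into 3 shares of £20,000: Amira and Tavita each take £20,000; Bertrand's £20,000 share passes to Bertrand's issue.
Bertrand's share (£20,000) passes entirely to Zofia.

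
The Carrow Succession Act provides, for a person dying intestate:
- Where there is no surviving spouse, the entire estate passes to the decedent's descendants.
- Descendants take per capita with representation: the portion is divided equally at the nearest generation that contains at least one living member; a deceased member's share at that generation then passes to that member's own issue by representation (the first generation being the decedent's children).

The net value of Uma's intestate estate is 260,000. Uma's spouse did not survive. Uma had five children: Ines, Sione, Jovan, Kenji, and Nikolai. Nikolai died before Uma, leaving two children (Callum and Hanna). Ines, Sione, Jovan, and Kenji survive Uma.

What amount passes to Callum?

Callum receives 26,000.

The entire 260,000 passes to the descendants.
That amount (260,000) is divided into 5 shares of 52,000: Ines, Sione, Jovan, and Kenji each take 52,000; Nikolai's 52,000 share passes to Nikolai's issue.
Nikolai's share (52,000) is divided into 2 shares of 26,000: Callum and Hanna each take 26,000.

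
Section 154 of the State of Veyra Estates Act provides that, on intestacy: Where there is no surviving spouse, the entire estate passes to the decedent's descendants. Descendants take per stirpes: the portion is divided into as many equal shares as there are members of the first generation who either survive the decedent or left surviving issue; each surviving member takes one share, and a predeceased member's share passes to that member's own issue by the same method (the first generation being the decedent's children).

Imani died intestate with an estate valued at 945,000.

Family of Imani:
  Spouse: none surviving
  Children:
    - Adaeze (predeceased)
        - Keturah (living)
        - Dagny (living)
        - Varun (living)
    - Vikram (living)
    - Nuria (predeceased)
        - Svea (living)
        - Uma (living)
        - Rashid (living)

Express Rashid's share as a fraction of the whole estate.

The entire 945,000 passes to the descendants.
That amount (945,000) is divided into 3 shares of 315,000: Vikram takes 315,000; Adaeze's 315,000 share passes to Adaeze's issue; Nuria's 315,000 share passes to Nuria's issue.
Adaeze's share (315,000) is divided into 3 shares of 105,000: Keturah, Dagny, and Varun each take 105,000.
Nuria's share (315,000) is divided into 3 shares of 105,000: Svea, Uma, and Rashid each take 105,000.

Rashid receives 1/9 of the estate.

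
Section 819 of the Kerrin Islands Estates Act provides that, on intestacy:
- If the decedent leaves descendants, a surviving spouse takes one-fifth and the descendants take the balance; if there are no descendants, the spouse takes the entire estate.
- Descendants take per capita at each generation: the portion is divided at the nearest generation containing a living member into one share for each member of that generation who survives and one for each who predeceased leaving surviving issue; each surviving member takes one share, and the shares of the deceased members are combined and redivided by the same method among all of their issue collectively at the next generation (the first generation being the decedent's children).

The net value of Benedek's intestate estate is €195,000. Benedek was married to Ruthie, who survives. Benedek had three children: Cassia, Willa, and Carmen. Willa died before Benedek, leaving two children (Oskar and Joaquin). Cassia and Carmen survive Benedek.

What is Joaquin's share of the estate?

Joaquin receives €26,000.

Ruthie takes one-fifth of €195,000 = €39,000. The remaining €156,000 passes to the descendants.
The descendants' portion (€156,000) is divided at the children's generation into 3 shares of €52,000. Cassia and Carmen each take €52,000. The remaining share for the deceased Willa (€52,000) is carried to the next generation.
That pool (€52,000) is divided at the grandchildren's generation equally among Oskar and Joaquin: €26,000 each.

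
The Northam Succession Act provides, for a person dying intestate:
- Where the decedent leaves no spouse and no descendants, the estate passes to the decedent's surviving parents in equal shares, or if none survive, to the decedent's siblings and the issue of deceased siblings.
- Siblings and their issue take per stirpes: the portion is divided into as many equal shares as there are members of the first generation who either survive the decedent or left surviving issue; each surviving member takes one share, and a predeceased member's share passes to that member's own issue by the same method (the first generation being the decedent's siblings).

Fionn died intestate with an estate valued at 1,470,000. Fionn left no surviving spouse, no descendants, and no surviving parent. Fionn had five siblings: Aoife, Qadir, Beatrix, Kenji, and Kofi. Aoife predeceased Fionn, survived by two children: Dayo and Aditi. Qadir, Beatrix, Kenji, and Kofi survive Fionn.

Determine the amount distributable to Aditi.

The entire 1,470,000 passes to the siblings and their issue.
That amount (1,470,000) is divided into 5 shares of 294,000: Qadir, Beatrix, Kenji, and Kofi each take 294,000; Aoife's 294,000 share passes to Aoife's issue.
Aoife's share (294,000) is divided into 2 shares of 147,000: Dayo and Aditi each take 147,000.

Aditi receives 147,000.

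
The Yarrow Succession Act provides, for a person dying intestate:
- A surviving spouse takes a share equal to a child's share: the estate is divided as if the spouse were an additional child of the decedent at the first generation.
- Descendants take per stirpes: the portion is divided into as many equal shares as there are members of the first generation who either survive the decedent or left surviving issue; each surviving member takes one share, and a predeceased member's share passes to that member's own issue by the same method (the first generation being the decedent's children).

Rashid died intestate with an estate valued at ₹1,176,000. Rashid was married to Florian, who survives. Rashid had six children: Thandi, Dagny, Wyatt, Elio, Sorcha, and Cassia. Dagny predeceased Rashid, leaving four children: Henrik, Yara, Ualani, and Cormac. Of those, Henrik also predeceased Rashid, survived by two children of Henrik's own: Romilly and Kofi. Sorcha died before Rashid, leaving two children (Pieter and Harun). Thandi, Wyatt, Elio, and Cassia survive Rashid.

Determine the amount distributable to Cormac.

Cormac receives ₹42,000.

The spouse counts as an additional share at the children's level, so there are 7 primary shares of ₹168,000. Florian takes one such share (₹168,000).
The children's combined portion (₹1,008,000) is divided into 6 shares of ₹168,000: Thandi, Wyatt, Elio, and Cassia each take ₹168,000; Dagny's ₹168,000 share passes to Dagny's issue; Sorcha's ₹168,000 share passes to Sorcha's issue.
Dagny's share (₹168,000) is divided into 4 shares of ₹42,000: Yara, Ualani, and Cormac each take ₹42,000; Henrik's ₹42,000 share passes to Henrik's issue.
Henrik's share (₹42,000) is divided into 2 shares of ₹21,000: Romilly and Kofi each take ₹21,000.
Sorcha's share (₹168,000) is divided into 2 shares of ₹84,000: Pieter and Harun each take ₹84,000.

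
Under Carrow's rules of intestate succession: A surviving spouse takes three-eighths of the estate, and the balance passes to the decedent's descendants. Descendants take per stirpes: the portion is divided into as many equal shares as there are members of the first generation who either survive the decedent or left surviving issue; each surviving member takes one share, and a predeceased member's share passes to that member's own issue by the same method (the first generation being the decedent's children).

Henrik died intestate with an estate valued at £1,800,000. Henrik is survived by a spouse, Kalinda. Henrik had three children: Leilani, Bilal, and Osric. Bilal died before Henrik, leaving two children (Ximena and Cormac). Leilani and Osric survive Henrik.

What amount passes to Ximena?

Kalinda takes three-eighths of £1,800,000 = £675,000. The remaining £1,125,000 passes to the descendants.
The descendants' portion (£1,125,000) is divided into 3 shares of £375,000: Leilani and Osric each take £375,000; Bilal's £375,000 share passes to Bilal's issue.
Bilal's share (£375,000) is divided into 2 shares of £187,500: Ximena and Cormac each take £187,500.

Ximena receives £187,500.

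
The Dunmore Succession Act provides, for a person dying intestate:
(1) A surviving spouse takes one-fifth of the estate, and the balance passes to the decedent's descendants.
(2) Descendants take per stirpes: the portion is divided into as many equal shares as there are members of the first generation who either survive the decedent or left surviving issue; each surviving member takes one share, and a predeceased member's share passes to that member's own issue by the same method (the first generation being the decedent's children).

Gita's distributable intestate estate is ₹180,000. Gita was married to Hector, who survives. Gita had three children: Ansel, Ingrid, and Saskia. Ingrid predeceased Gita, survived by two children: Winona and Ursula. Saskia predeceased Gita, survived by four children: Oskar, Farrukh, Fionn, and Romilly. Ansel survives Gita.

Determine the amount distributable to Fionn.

Fionn receives ₹12,000.

Hector takes one-fifth of ₹180,000 = ₹36,000. The remaining ₹144,000 passes to the descendants.
The descendants' portion (₹144,000) is divided into 3 shares of ₹48,000: Ansel takes ₹48,000; Ingrid's ₹48,000 share passes to Ingrid's issue; Saskia's ₹48,000 share passes to Saskia's issue.
Ingrid's share (₹48,000) is divided into 2 shares of ₹24,000: Winona and Ursula each take ₹24,000.
Saskia's share (₹48,000) is divided into 4 shares of ₹12,000: Oskar, Farrukh, Fionn, and Romilly each take ₹12,000.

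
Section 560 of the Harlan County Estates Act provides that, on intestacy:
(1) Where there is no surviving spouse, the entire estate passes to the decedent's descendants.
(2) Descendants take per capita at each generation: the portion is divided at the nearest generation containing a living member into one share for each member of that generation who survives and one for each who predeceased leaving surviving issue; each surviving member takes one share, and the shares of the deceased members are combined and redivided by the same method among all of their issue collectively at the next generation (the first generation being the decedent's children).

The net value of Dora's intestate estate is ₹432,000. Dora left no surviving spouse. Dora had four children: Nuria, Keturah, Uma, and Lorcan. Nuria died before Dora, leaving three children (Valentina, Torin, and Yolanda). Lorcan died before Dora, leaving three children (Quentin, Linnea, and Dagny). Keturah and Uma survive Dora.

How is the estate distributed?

The entire ₹432,000 passes to the descendants.
That amount (₹432,000) is divided at the children's generation into 4 shares of ₹108,000. Keturah and Uma each take ₹108,000. The 2 shares of the deceased (Nuria and Lorcan) are combined into a pool of ₹216,000.
That pool (₹216,000) is divided at the grandchildren's generation equally among Valentina, Torin, Yolanda, Quentin, Linnea, and Dagny: ₹36,000 each.

Valentina: ₹36,000; Torin: ₹36,000; Yolanda: ₹36,000; Keturah: ₹108,000; Uma: ₹108,000; Quentin: ₹36,000; Linnea: ₹36,000; Dagny: ₹36,000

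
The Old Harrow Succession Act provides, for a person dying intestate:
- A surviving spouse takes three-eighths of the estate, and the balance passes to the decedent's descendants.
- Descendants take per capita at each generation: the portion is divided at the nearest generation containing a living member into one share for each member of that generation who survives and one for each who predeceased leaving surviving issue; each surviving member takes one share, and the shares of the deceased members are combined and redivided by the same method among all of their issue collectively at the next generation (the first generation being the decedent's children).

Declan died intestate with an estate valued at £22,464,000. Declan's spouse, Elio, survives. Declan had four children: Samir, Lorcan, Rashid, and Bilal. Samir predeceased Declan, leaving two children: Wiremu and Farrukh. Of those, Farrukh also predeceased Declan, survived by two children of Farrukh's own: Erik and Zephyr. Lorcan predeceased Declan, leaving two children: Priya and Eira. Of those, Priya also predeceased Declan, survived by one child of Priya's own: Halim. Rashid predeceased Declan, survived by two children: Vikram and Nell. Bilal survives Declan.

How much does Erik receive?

Erik receives £1,170,000.

Elio takes three-eighths of £22,464,000 = £8,424,000. The remaining £14,040,000 passes to the descendants.
The descendants' portion (£14,040,000) is divided at the children's generation into 4 shares of £3,510,000. Bilal takes £3,510,000. The 3 shares of the deceased (Samir, Lorcan, and Rashid) are combined into a pool of £10,530,000.
That pool (£10,530,000) is divided at the grandchildren's generation into 6 shares of £1,755,000. Wiremu, Eira, Vikram, and Nell each take £1,755,000. The 2 shares of the deceased (Farrukh and Priya) are combined into a pool of £3,510,000.
That pool (£3,510,000) is divided at the great-grandchildren's generation equally among Erik, Zephyr, and Halim: £1,170,000 each.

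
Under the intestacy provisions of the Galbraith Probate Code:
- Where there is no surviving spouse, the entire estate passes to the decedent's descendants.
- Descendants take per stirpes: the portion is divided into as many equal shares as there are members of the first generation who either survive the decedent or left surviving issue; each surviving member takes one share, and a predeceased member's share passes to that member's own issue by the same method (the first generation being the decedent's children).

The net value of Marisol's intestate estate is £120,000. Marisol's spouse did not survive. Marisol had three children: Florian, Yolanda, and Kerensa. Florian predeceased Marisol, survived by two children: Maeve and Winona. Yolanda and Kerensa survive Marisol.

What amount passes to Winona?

Winona receives £20,000.

The entire £120,000 passes to the descendants.
That amount (£120,000) is divided into 3 shares of £40,000: Yolanda and Kerensa each take £40,000; Florian's £40,000 share passes to Florian's issue.
Florian's share (£40,000) is divided into 2 shares of £20,000: Maeve and Winona each take £20,000.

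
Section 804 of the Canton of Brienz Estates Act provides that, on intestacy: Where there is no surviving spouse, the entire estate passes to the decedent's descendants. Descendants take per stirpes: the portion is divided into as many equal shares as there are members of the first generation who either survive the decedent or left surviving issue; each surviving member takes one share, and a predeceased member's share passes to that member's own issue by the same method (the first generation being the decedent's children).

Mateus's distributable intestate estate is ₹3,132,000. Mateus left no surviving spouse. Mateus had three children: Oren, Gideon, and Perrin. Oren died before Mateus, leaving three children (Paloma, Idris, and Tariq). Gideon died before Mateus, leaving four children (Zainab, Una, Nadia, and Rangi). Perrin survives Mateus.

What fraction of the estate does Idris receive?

The entire ₹3,132,000 passes to the descendants.
That amount (₹3,132,000) is divided into 3 shares of ₹1,044,000: Perrin takes ₹1,044,000; Oren's ₹1,044,000 share passes to Oren's issue; Gideon's ₹1,044,000 share passes to Gideon's issue.
Oren's share (₹1,044,000) is divided into 3 shares of ₹348,000: Paloma, Idris, and Tariq each take ₹348,000.
Gideon's share (₹1,044,000) is divided into 4 shares of ₹261,000: Zainab, Una, Nadia, and Rangi each take ₹261,000.

Idris receives 1/9 of the estate.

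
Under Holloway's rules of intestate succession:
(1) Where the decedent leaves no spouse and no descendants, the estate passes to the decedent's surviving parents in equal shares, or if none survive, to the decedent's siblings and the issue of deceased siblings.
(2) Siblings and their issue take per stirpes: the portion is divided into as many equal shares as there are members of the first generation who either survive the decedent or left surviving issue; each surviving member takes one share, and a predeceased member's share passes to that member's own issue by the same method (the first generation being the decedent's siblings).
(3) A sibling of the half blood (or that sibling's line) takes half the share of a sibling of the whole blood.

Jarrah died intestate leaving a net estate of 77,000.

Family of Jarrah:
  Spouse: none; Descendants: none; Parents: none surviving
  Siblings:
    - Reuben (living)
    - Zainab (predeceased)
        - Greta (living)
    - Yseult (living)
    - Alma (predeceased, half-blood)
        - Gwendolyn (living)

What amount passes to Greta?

The entire 77,000 passes to the siblings and their issue.
Counting each half-blood sibling's line as half a unit, there are 7/2 units in 77,000, so one unit is 22,000. Whole-blood lines (Reuben, Zainab, and Yseult) take 22,000 each; half-blood lines (Alma) take 11,000 each.
Zainab's share (22,000) passes entirely to Greta.
Alma's share (11,000) passes entirely to Gwendolyn.

Greta receives 22,000.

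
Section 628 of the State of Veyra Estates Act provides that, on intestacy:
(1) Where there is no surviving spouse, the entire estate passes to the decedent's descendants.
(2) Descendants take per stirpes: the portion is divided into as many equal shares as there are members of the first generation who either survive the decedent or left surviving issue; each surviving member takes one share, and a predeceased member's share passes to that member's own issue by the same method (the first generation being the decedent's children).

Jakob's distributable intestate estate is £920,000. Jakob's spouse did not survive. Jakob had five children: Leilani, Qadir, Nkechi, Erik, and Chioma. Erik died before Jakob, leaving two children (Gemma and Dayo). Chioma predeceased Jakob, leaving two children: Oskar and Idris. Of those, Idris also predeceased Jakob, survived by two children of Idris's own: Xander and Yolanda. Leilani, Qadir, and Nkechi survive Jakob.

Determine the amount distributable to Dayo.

Dayo receives £92,000.

The entire £920,000 passes to the descendants.
That amount (£920,000) is divided into 5 shares of £184,000: Leilani, Qadir, and Nkechi each take £184,000; Erik's £184,000 share passes to Erik's issue; Chioma's £184,000 share passes to Chioma's issue.
Erik's share (£184,000) is divided into 2 shares of £92,000: Gemma and Dayo each take £92,000.
Chioma's share (£184,000) is divided into 2 shares of £92,000: Oskar takes £92,000; Idris's £92,000 share passes to Idris's issue.
Idris's share (£92,000) is divided into 2 shares of £46,000: Xander and Yolanda each take £46,000.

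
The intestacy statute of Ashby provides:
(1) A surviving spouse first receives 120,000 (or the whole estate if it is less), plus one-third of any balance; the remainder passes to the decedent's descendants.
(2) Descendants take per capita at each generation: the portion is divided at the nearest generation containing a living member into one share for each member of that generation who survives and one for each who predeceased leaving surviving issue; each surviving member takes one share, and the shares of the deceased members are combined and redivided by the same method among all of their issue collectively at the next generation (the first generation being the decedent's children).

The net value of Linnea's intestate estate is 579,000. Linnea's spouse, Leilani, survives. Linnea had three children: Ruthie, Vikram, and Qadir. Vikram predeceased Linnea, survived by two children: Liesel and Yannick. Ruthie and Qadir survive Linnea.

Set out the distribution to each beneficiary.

Leilani first takes 120,000, leaving a balance of 459,000. Leilani then takes one-third of the balance (153,000), for a total of 273,000. The remaining 306,000 passes to the descendants.
The descendants' portion (306,000) is divided at the children's generation into 3 shares of 102,000. Ruthie and Qadir each take 102,000. The remaining share for the deceased Vikram (102,000) is carried to the next generation.
That pool (102,000) is divided at the grandchildren's generation equally among Liesel and Yannick: 51,000 each.

Leilani: 273,000; Ruthie: 102,000; Liesel: 51,000; Yannick: 51,000; Qadir: 102,000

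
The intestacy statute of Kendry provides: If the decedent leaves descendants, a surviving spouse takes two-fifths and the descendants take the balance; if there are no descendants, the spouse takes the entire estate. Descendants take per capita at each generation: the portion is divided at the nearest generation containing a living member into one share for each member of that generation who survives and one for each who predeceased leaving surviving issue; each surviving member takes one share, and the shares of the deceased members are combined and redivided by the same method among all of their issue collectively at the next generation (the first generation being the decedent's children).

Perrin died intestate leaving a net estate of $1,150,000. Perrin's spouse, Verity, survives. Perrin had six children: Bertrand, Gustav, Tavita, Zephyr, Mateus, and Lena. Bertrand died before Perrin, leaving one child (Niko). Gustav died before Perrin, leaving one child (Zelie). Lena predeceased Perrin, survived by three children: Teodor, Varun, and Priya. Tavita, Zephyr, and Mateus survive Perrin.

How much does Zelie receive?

Verity takes two-fifths of $1,150,000 = $460,000. The remaining $690,000 passes to the descendants.
The descendants' portion ($690,000) is divided at the children's generation into 6 shares of $115,000. Tavita, Zephyr, and Mateus each take $115,000. The 3 shares of the deceased (Bertrand, Gustav, and Lena) are combined into a pool of $345,000.
That pool ($345,000) is divided at the grandchildren's generation equally among Niko, Zelie, Teodor, Varun, and Priya: $69,000 each.

Zelie receives $69,000.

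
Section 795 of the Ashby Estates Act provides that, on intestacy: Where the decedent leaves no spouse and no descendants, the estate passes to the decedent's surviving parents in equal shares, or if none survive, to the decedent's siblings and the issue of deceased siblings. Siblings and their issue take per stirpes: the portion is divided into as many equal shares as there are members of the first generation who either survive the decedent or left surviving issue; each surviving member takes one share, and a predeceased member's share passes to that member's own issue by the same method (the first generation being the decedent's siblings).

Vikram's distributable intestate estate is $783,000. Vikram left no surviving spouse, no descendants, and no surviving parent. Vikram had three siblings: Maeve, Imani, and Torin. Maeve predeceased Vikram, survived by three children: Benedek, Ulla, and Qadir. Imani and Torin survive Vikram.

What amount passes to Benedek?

The entire $783,000 passes to the siblings and their issue.
That amount ($783,000) is divided into 3 shares of $261,000: Imani and Torin each take $261,000; Maeve's $261,000 share passes to Maeve's issue.
Maeve's share ($261,000) is divided into 3 shares of $87,000: Benedek, Ulla, and Qadir each take $87,000.

Benedek receives $87,000.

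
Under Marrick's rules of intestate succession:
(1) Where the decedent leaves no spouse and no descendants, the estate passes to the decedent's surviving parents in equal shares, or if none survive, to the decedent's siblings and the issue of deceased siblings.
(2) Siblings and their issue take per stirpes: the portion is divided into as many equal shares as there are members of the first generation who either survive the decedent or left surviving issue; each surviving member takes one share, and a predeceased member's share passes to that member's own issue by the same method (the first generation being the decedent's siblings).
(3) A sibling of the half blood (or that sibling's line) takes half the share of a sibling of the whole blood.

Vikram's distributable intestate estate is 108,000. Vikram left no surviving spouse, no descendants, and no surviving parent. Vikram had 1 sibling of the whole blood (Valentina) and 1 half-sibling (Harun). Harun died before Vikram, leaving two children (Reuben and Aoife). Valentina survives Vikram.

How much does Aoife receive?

The entire 108,000 passes to the siblings and their issue.
Counting each half-blood sibling's line as half a unit, there are 3/2 units in 108,000, so one unit is 72,000. Whole-blood lines (Valentina) take 72,000 each; half-blood lines (Harun) take 36,000 each.
Harun's share (36,000) is divided into 2 shares of 18,000: Reuben and Aoife each take 18,000.

Aoife receives 18,000.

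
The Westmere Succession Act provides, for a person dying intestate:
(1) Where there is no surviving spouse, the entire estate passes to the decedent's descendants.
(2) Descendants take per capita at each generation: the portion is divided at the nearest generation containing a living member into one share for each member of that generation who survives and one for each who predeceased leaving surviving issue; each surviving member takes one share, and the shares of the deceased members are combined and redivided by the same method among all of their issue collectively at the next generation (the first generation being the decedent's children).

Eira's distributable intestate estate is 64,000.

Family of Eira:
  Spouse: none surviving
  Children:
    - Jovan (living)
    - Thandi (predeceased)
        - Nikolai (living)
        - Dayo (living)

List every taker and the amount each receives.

The entire 64,000 passes to the descendants.
That amount (64,000) is divided at the children's generation into 2 shares of 32,000. Jovan takes 32,000. The remaining share for the deceased Thandi (32,000) is carried to the next generation.
That pool (32,000) is divided at the grandchildren's generation equally among Nikolai and Dayo: 16,000 each.

Jovan: 32,000; Nikolai: 16,000; Dayo: 16,000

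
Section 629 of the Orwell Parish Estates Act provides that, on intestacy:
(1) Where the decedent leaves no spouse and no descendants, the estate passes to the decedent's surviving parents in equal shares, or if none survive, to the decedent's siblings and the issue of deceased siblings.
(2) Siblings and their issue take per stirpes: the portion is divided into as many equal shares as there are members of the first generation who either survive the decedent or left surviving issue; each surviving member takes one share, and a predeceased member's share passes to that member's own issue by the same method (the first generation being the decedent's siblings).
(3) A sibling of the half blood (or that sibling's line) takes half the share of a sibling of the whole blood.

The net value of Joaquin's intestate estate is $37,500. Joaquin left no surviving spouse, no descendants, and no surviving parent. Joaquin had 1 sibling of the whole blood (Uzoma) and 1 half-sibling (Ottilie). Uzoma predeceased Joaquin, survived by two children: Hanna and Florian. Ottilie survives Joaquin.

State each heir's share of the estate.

The entire $37,500 passes to the siblings and their issue.
Counting each half-blood sibling's line as half a unit, there are 3/2 units in $37,500, so one unit is $25,000. Whole-blood lines (Uzoma) take $25,000 each; half-blood lines (Ottilie) take $12,500 each.
Uzoma's share ($25,000) is divided into 2 shares of $12,500: Hanna and Florian each take $12,500.

Hanna: $12,500; Florian: $12,500; Ottilie: $12,500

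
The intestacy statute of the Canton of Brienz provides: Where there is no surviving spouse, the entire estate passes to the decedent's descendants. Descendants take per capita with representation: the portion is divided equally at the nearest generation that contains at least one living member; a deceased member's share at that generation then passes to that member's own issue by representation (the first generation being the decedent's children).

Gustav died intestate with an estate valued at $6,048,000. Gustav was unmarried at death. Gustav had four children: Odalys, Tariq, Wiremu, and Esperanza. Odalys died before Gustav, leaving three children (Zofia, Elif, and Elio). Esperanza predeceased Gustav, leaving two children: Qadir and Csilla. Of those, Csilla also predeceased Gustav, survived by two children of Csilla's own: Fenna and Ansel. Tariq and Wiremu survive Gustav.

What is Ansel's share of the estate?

The entire $6,048,000 passes to the descendants.
That amount ($6,048,000) is divided into 4 shares of $1,512,000: Tariq and Wiremu each take $1,512,000; Odalys's $1,512,000 share passes to Odalys's issue; Esperanza's $1,512,000 share passes to Esperanza's issue.
Odalys's share ($1,512,000) is divided into 3 shares of $504,000: Zofia, Elif, and Elio each take $504,000.
Esperanza's share ($1,512,000) is divided into 2 shares of $756,000: Qadir takes $756,000; Csilla's $756,000 share passes to Csilla's issue.
Csilla's share ($756,000) is divided into 2 shares of $378,000: Fenna and Ansel each take $378,000.

Ansel receives $378,000.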